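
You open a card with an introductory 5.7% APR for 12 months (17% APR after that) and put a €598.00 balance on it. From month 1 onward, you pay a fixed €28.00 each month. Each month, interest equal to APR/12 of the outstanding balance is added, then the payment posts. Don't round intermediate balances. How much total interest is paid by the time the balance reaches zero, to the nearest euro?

Promo months 1–12 at r₀ = 5.7%/12 = 0.00475; months 13+ at r₁ = 17%/12 = 0.0141667.
After month 12: iterate B ← B·(1+r₀) − €28.00 for 12 months → €288.07.
Then at r₁ with €28.00/mo: n₂ = −ln(1 − r₁·B/P)/ln(1+r₁) ≈ 11.20 → 12 more payments.
Total paid = 23·€28.00 + €5.59 = €649.59; interest = €649.59 − €598.00 = €51.59.

€52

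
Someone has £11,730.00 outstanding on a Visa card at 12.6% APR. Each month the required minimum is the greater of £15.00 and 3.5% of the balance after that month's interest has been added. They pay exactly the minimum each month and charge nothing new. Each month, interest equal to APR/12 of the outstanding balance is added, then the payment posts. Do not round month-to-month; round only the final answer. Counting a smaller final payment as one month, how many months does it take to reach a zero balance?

166 months

Monthly rate r = 12.6%/12 = 1.05% = 0.0105.
While 3.5% of the post-interest balance exceeds £15.00, each month B ← (B·(1+r))·(1 − 0.035), i.e. B shrinks by the factor (1+r)·0.965 = 0.97513.
This holds for months 1–132. Entering month 133 the balance is £422.37; 3.5% of the post-interest balance is now below £15.00, so the flat £15.00 minimum applies from here.
From month 133 a fixed £15.00 at rate r clears £422.37 in 34 more payments. Total: 132 + 34 = 166 months.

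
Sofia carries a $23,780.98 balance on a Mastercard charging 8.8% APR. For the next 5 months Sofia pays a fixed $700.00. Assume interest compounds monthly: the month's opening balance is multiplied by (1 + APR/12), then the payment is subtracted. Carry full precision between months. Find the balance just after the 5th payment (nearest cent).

Monthly rate r = 8.8%/12 = 0.733333% = 0.00733333.
Each month: B ← B·(1+r) − $700.00.
Month 1: interest $174.39; balance after payment $23,255.37.
Month 2: interest $170.54; balance after payment $22,725.91.
Month 3: interest $166.66; balance after payment $22,192.57.
Month 4: interest $162.75; balance after payment $21,655.32.
Month 5: interest $158.81; balance after payment $21,114.12.

$21,114.12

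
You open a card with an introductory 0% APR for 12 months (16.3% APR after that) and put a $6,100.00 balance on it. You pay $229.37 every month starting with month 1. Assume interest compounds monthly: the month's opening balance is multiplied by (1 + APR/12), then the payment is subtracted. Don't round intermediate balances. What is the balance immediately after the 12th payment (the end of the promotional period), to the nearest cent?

$3,347.56

Promo months 1–12 at r₀ = 0%/12 = 0; months 13+ at r₁ = 16.3%/12 = 0.0135833.
After month 12 (no interest yet): B = $6,100.00 − 12·$229.37 = $3,347.56.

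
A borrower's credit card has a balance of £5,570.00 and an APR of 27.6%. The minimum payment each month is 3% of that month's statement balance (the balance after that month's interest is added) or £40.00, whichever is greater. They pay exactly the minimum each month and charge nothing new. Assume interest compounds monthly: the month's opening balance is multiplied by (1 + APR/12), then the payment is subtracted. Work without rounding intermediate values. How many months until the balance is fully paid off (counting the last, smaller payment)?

Monthly rate r = 27.6%/12 = 2.3% = 0.023.
While 3% of the post-interest balance exceeds £40.00, each month B ← (B·(1+r))·(1 − 0.03), i.e. B shrinks by the factor (1+r)·0.97 = 0.99231.
This holds for months 1–189. Entering month 190 the balance is £1,294.82; 3% of the post-interest balance is now below £40.00, so the flat £40.00 minimum applies from here.
From month 190 a fixed £40.00 at rate r clears £1,294.82 in 61 more payments. Total: 189 + 61 = 250 months.

250 months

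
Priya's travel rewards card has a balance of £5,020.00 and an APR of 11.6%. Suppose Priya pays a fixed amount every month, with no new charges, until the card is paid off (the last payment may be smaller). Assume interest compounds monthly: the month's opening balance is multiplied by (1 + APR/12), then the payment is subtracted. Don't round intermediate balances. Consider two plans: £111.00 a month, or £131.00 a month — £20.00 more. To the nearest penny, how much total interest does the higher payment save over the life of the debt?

£331.13

Monthly rate r = 11.6%/12 = 0.966667% = 0.00966667.
At £111.00/mo: n = ⌈−ln(1 − rB₀/P)/ln(1+r)⌉ = 60 payments (last £83.13); total interest = total paid − £5,020.00 = £1,612.13.
At £131.00/mo: 49 payments (last £13.00); total interest £1,281.00.
Interest saved = £1,612.13 − £1,281.00 = £331.13.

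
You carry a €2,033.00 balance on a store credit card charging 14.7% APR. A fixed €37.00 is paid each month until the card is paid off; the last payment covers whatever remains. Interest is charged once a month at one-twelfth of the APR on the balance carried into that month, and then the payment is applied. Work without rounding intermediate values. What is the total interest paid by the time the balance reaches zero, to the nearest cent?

€1,364.68

Monthly rate r = 14.7%/12 = 1.225% = 0.01225.
Payoff takes n = ⌈−ln(1 − rB₀/P)/ln(1+r)⌉ = ⌈91.828⌉ = 92 payments; the last is €30.68.
Total paid = 91·€37.00 + €30.68 = €3,397.68.
Total interest = total paid − principal = €3,397.68 − €2,033.00 = €1,364.68.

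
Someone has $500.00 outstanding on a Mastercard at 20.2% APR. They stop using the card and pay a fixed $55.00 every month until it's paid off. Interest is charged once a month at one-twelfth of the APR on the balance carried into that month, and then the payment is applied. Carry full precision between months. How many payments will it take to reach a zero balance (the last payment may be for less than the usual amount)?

10 months

Monthly rate r = 20.2%/12 = 1.68333% = 0.0168333.
Recurrence: B ← B·(1+r) − $55.00.
Month 1: interest $8.42; balance after payment $453.42.
Month 2: interest $7.63; balance after payment $406.05.
Closed form: n = −ln(1 − rB₀/P)/ln(1+r) = −ln(0.84697)/ln(1.01683) ≈ 9.950, so the balance reaches zero during payment 10.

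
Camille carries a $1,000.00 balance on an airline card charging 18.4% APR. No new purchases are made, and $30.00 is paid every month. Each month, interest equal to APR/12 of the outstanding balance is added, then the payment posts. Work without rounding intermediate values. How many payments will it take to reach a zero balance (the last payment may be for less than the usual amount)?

Monthly rate r = 18.4%/12 = 1.53333% = 0.0153333.
Recurrence: B ← B·(1+r) − $30.00.
Month 1: interest $15.33; balance after payment $985.33.
Month 2: interest $15.11; balance after payment $970.44.
Closed form: n = −ln(1 − rB₀/P)/ln(1+r) = −ln(0.48889)/ln(1.01533) ≈ 47.028, so the balance reaches zero during payment 48.

48 payments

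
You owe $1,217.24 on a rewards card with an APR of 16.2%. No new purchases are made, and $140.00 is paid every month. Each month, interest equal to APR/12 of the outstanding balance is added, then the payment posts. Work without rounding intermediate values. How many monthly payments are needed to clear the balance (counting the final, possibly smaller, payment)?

Monthly rate r = 16.2%/12 = 1.35% = 0.0135.
Recurrence: B ← B·(1+r) − $140.00.
Month 1: interest $16.43; balance after payment $1,093.67.
Month 2: interest $14.76; balance after payment $968.44.
Closed form: n = −ln(1 − rB₀/P)/ln(1+r) = −ln(0.88262)/ln(1.0135) ≈ 9.311, so the balance reaches zero during payment 10.

10 payments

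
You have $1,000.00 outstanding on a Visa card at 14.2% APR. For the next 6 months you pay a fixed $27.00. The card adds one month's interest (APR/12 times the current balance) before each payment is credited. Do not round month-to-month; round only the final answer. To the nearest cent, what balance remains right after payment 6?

$906.27

Monthly rate r = 14.2%/12 = 1.18333% = 0.0118333.
Each month: B ← B·(1+r) − $27.00.
Month 1: interest $11.83; balance after payment $984.83.
Month 2: interest $11.65; balance after payment $969.49.
Month 3: interest $11.47; balance after payment $953.96.
Month 4: interest $11.29; balance after payment $938.25.
Month 5: interest $11.10; balance after payment $922.35.
Month 6: interest $10.91; balance after payment $906.27.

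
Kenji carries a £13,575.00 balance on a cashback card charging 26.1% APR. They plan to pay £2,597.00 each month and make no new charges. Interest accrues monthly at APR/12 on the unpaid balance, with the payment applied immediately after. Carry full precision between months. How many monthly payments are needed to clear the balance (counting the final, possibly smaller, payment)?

6 months

Monthly rate r = 26.1%/12 = 2.175% = 0.02175.
Recurrence: B ← B·(1+r) − £2,597.00.
Month 1: interest £295.26; balance after payment £11,273.26.
Month 2: interest £245.19; balance after payment £8,921.45.
Month 3: interest £194.04; balance after payment £6,518.49.
Month 4: interest £141.78; balance after payment £4,063.27.
Month 5: interest £88.38; balance after payment £1,554.64.
Month 6: interest £33.81; balance after payment £0.00.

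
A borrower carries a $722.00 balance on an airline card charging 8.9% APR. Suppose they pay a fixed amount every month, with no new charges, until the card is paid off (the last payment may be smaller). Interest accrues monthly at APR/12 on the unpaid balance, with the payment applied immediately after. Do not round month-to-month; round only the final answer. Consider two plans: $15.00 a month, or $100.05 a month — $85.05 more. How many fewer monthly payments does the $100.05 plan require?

Monthly rate r = 8.9%/12 = 0.741667% = 0.00741667.
At $15.00/mo: n = ⌈−ln(1 − rB₀/P)/ln(1+r)⌉ = 60 payments (last $11.43); total interest = total paid − $722.00 = $174.43.
At $100.05/mo: 8 payments (last $44.53); total interest $22.88.
Payments saved = 60 − 8 = 52.

52 fewer payments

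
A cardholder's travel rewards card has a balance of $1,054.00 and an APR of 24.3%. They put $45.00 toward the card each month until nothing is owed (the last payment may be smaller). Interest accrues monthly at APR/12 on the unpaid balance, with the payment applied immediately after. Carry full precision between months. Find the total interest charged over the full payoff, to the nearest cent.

Monthly rate r = 24.3%/12 = 2.025% = 0.02025.
Payoff takes n = ⌈−ln(1 − rB₀/P)/ln(1+r)⌉ = ⌈32.075⌉ = 33 payments; the last is $3.39.
Total paid = 32·$45.00 + $3.39 = $1,443.39.
Total interest = total paid − principal = $1,443.39 − $1,054.00 = $389.39.

$389.39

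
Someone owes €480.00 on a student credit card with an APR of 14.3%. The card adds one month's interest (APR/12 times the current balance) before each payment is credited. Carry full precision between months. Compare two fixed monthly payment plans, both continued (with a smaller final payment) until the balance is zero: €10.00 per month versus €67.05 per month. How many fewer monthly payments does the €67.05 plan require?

Monthly rate r = 14.3%/12 = 1.19167% = 0.0119167.
At €10.00/mo: n = ⌈−ln(1 − rB₀/P)/ln(1+r)⌉ = 72 payments (last €6.39); total interest = total paid − €480.00 = €236.39.
At €67.05/mo: 8 payments (last €35.45); total interest €24.80.
Payments saved = 72 − 8 = 64.

64 fewer payments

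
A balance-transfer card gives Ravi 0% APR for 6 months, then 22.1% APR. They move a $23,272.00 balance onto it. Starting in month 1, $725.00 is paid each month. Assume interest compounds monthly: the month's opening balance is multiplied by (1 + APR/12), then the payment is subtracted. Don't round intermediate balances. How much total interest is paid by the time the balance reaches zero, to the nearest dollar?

$7,108

Promo months 1–6 at r₀ = 0%/12 = 0; months 7+ at r₁ = 22.1%/12 = 0.0184167.
After month 6 (no interest yet): B = $23,272.00 − 6·$725.00 = $18,922.00.
Then at r₁ with $725.00/mo: n₂ = −ln(1 − r₁·B/P)/ln(1+r₁) ≈ 35.90 → 36 more payments.
Total paid = 41·$725.00 + $655.34 = $30,380.34; interest = $30,380.34 − $23,272.00 = $7,108.34.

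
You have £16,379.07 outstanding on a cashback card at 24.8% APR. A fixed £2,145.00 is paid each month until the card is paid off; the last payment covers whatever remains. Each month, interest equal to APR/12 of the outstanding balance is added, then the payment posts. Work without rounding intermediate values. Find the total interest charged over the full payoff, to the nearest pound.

£1,636

Monthly rate r = 24.8%/12 = 2.06667% = 0.0206667.
Payoff takes n = ⌈−ln(1 − rB₀/P)/ln(1+r)⌉ = ⌈8.396⌉ = 9 payments; the last is £854.68.
Total paid = 8·£2,145.00 + £854.68 = £18,014.68.
Total interest = total paid − principal = £18,014.68 − £16,379.07 = £1,635.61.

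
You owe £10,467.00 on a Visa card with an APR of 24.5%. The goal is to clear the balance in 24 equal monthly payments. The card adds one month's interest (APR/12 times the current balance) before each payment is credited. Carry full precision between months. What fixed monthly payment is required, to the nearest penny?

£556.02

Monthly rate r = 24.5%/12 = 2.04167% = 0.0204167.
Level-payment amortization: P = B₀·r / (1 − (1+r)^(−n)) = 10467.00·0.0204167 / (1 − 1.02042^(−24)).
Denominator 1 − (1+r)^(−24) = 0.384342807.
P = 213.701 / 0.384342807 ≈ 556.02.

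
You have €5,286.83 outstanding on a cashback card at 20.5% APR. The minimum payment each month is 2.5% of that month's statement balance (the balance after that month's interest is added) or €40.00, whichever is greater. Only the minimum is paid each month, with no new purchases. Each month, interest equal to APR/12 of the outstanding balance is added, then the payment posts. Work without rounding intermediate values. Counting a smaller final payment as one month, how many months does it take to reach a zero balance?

Monthly rate r = 20.5%/12 = 1.70833% = 0.0170833.
While 2.5% of the post-interest balance exceeds €40.00, each month B ← (B·(1+r))·(1 − 0.025), i.e. B shrinks by the factor (1+r)·0.975 = 0.99166.
This holds for months 1–145. Entering month 146 the balance is €1,568.78; 2.5% of the post-interest balance is now below €40.00, so the flat €40.00 minimum applies from here.
From month 146 a fixed €40.00 at rate r clears €1,568.78 in 66 more payments. Total: 145 + 66 = 211 months.

211 months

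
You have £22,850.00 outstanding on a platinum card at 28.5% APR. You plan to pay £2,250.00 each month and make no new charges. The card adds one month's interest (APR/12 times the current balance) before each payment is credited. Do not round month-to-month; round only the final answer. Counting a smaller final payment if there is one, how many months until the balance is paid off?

Monthly rate r = 28.5%/12 = 2.375% = 0.02375.
Recurrence: B ← B·(1+r) − £2,250.00.
Month 1: interest £542.69; balance after payment £21,142.69.
Month 2: interest £502.14; balance after payment £19,394.83.
Closed form: n = −ln(1 − rB₀/P)/ln(1+r) = −ln(0.75881)/ln(1.02375) ≈ 11.759, so the balance reaches zero during payment 12.

12 months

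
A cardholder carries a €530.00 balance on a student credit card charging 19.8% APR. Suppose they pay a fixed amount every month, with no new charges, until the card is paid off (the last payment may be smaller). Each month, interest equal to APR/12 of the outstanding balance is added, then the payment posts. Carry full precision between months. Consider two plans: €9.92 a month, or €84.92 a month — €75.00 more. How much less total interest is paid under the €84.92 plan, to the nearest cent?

Monthly rate r = 19.8%/12 = 1.65% = 0.0165.
At €9.92/mo: n = ⌈−ln(1 − rB₀/P)/ln(1+r)⌉ = 131 payments (last €3.53); total interest = total paid − €530.00 = €763.13.
At €84.92/mo: 7 payments (last €54.56); total interest €34.08.
Interest saved = €763.13 − €34.08 = €729.05.

€729.05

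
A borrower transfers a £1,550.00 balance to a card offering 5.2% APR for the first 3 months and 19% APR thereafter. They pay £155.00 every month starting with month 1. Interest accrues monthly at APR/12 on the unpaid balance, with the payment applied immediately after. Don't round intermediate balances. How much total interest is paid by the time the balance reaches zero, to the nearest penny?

Promo months 1–3 at r₀ = 5.2%/12 = 0.00433333; months 4+ at r₁ = 19%/12 = 0.0158333.
After month 3: iterate B ← B·(1+r₀) − £155.00 for 3 months → £1,103.22.
Then at r₁ with £155.00/mo: n₂ = −ln(1 − r₁·B/P)/ln(1+r₁) ≈ 7.61 → 8 more payments.
Total paid = 10·£155.00 + £95.02 = £1,645.02; interest = £1,645.02 − £1,550.00 = £95.02.

£95.02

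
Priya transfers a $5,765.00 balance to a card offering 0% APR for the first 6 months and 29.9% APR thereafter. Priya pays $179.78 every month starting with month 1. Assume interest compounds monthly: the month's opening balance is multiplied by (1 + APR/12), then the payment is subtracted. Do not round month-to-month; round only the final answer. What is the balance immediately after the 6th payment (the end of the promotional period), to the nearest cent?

$4,686.32

Promo months 1–6 at r₀ = 0%/12 = 0; months 7+ at r₁ = 29.9%/12 = 0.0249167.
After month 6 (no interest yet): B = $5,765.00 − 6·$179.78 = $4,686.32.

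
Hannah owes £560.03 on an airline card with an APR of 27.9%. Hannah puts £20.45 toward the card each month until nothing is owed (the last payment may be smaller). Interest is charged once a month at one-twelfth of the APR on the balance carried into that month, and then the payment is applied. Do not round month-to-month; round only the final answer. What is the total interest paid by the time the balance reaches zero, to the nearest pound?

Monthly rate r = 27.9%/12 = 2.325% = 0.02325.
Payoff takes n = ⌈−ln(1 − rB₀/P)/ln(1+r)⌉ = ⌈44.055⌉ = 45 payments; the last is £1.14.
Total paid = 44·£20.45 + £1.14 = £900.94.
Total interest = total paid − principal = £900.94 − £560.03 = £340.91.

£341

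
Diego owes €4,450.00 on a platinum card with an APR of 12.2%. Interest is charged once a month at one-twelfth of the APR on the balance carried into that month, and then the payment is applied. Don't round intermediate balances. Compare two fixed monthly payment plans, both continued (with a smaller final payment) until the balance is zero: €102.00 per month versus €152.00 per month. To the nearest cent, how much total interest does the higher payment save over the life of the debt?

€601.62

Monthly rate r = 12.2%/12 = 1.01667% = 0.0101667.
At €102.00/mo: n = ⌈−ln(1 − rB₀/P)/ln(1+r)⌉ = 58 payments (last €96.79); total interest = total paid − €4,450.00 = €1,460.79.
At €152.00/mo: 35 payments (last €141.17); total interest €859.17.
Interest saved = €1,460.79 − €859.17 = €601.62.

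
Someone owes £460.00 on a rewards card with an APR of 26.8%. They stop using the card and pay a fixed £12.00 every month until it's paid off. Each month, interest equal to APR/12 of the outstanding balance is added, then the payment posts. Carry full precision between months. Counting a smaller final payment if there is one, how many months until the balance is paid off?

88 payments

Monthly rate r = 26.8%/12 = 2.23333% = 0.0223333.
Recurrence: B ← B·(1+r) − £12.00.
Month 1: interest £10.27; balance after payment £458.27.
Month 2: interest £10.23; balance after payment £456.51.
Closed form: n = −ln(1 − rB₀/P)/ln(1+r) = −ln(0.14389)/ln(1.02233) ≈ 87.774, so the balance reaches zero during payment 88.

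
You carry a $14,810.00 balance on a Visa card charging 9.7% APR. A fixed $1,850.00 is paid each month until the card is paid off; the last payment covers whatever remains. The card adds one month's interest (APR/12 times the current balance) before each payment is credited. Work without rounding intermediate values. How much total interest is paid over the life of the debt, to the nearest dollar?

Monthly rate r = 9.7%/12 = 0.808333% = 0.00808333.
Payoff takes n = ⌈−ln(1 − rB₀/P)/ln(1+r)⌉ = ⌈8.310⌉ = 9 payments; the last is $574.30.
Total paid = 8·$1,850.00 + $574.30 = $15,374.30.
Total interest = total paid − principal = $15,374.30 − $14,810.00 = $564.30.

$564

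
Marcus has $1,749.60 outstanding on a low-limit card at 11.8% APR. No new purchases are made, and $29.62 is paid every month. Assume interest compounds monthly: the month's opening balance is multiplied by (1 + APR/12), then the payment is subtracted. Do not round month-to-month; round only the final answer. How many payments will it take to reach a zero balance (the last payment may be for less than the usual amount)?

Monthly rate r = 11.8%/12 = 0.983333% = 0.00983333.
Recurrence: B ← B·(1+r) − $29.62.
Month 1: interest $17.20; balance after payment $1,737.18.
Month 2: interest $17.08; balance after payment $1,724.65.
Closed form: n = −ln(1 − rB₀/P)/ln(1+r) = −ln(0.41916)/ln(1.00983) ≈ 88.857, so the balance reaches zero during payment 89.

89 months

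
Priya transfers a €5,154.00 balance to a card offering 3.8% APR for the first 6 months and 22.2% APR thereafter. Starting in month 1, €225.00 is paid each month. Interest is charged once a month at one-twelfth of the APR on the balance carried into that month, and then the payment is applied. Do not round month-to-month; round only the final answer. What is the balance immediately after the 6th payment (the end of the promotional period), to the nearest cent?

Promo months 1–6 at r₀ = 3.8%/12 = 0.00316667; months 7+ at r₁ = 22.2%/12 = 0.0185.
After month 6: iterate B ← B·(1+r₀) − €225.00 for 6 months → €3,891.97.

€3,891.97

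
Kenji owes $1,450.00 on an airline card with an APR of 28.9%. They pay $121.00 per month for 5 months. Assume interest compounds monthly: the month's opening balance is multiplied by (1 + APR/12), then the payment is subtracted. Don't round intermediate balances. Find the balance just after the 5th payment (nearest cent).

Monthly rate r = 28.9%/12 = 2.40833% = 0.0240833.
Each month: B ← B·(1+r) − $121.00.
Month 1: interest $34.92; balance after payment $1,363.92.
Month 2: interest $32.85; balance after payment $1,275.77.
Month 3: interest $30.72; balance after payment $1,185.49.
Month 4: interest $28.55; balance after payment $1,093.04.
Month 5: interest $26.32; balance after payment $998.37.

$998.37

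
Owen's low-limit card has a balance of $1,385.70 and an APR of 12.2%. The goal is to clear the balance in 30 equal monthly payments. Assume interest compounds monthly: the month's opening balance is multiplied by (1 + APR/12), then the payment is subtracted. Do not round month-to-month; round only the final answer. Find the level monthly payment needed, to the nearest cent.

$53.82

Monthly rate r = 12.2%/12 = 1.01667% = 0.0101667.
Level-payment amortization: P = B₀·r / (1 − (1+r)^(−n)) = 1385.70·0.0101667 / (1 − 1.01017^(−30)).
Denominator 1 − (1+r)^(−30) = 0.26174059.
P = 14.0879 / 0.26174059 ≈ 53.82.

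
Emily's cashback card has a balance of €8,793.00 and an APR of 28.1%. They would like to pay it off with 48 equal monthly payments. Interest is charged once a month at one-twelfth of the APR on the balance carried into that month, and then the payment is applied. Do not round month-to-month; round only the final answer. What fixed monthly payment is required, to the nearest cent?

Monthly rate r = 28.1%/12 = 2.34167% = 0.0234167.
Level-payment amortization: P = B₀·r / (1 − (1+r)^(−n)) = 8793.00·0.0234167 / (1 − 1.02342^(−48)).
Denominator 1 − (1+r)^(−48) = 0.670784174.
P = 205.903 / 0.670784174 ≈ 306.96.

€306.96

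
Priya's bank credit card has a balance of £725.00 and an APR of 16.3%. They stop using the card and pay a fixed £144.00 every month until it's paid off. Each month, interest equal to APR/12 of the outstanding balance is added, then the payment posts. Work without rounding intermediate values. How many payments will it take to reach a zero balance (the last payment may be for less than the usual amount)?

6 payments

Monthly rate r = 16.3%/12 = 1.35833% = 0.0135833.
Recurrence: B ← B·(1+r) − £144.00.
Month 1: interest £9.85; balance after payment £590.85.
Month 2: interest £8.03; balance after payment £454.87.
Month 3: interest £6.18; balance after payment £317.05.
Month 4: interest £4.31; balance after payment £177.36.
Month 5: interest £2.41; balance after payment £35.77.
Month 6: interest £0.49; balance after payment £0.00.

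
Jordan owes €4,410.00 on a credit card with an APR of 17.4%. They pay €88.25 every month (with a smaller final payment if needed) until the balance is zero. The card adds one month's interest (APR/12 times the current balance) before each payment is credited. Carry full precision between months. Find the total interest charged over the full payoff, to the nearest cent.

Monthly rate r = 17.4%/12 = 1.45% = 0.0145.
Payoff takes n = ⌈−ln(1 − rB₀/P)/ln(1+r)⌉ = ⌈89.574⌉ = 90 payments; the last is €50.78.
Total paid = 89·€88.25 + €50.78 = €7,905.03.
Total interest = total paid − principal = €7,905.03 − €4,410.00 = €3,495.03.

€3,495.03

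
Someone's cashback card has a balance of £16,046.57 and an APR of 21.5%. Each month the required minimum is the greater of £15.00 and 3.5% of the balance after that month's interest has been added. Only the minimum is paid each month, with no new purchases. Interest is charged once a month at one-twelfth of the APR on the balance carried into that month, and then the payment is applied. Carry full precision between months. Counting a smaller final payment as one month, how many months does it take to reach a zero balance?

244 months

Monthly rate r = 21.5%/12 = 1.79167% = 0.0179167.
While 3.5% of the post-interest balance exceeds £15.00, each month B ← (B·(1+r))·(1 − 0.035), i.e. B shrinks by the factor (1+r)·0.965 = 0.98229.
This holds for months 1–204. Entering month 205 the balance is £419.03; 3.5% of the post-interest balance is now below £15.00, so the flat £15.00 minimum applies from here.
From month 205 a fixed £15.00 at rate r clears £419.03 in 40 more payments. Total: 204 + 40 = 244 months.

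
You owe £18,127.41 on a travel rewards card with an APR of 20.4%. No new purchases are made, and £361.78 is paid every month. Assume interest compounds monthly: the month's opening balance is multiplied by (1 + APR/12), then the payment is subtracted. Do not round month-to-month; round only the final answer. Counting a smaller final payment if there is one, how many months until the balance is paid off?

114 payments

Monthly rate r = 20.4%/12 = 1.7% = 0.017.
Recurrence: B ← B·(1+r) − £361.78.
Month 1: interest £308.17; balance after payment £18,073.80.
Month 2: interest £307.25; balance after payment £18,019.27.
Closed form: n = −ln(1 − rB₀/P)/ln(1+r) = −ln(0.1482)/ln(1.017) ≈ 113.259, so the balance reaches zero during payment 114.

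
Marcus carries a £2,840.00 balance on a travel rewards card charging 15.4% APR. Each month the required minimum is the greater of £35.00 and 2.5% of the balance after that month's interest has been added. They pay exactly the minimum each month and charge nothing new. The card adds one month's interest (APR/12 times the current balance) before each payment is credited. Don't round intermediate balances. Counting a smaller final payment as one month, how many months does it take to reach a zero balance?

Monthly rate r = 15.4%/12 = 1.28333% = 0.0128333.
While 2.5% of the post-interest balance exceeds £35.00, each month B ← (B·(1+r))·(1 − 0.025), i.e. B shrinks by the factor (1+r)·0.975 = 0.98751.
This holds for months 1–58. Entering month 59 the balance is £1,370.22; 2.5% of the post-interest balance is now below £35.00, so the flat £35.00 minimum applies from here.
From month 59 a fixed £35.00 at rate r clears £1,370.22 in 55 more payments. Total: 58 + 55 = 113 months.

113 months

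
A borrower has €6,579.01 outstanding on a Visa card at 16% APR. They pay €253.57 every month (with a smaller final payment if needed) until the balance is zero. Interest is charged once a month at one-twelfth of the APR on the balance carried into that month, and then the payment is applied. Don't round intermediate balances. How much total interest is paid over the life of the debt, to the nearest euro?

Monthly rate r = 16%/12 = 1.33333% = 0.0133333.
Payoff takes n = ⌈−ln(1 − rB₀/P)/ln(1+r)⌉ = ⌈32.054⌉ = 33 payments; the last is €13.67.
Total paid = 32·€253.57 + €13.67 = €8,127.91.
Total interest = total paid − principal = €8,127.91 − €6,579.01 = €1,548.90.

€1,549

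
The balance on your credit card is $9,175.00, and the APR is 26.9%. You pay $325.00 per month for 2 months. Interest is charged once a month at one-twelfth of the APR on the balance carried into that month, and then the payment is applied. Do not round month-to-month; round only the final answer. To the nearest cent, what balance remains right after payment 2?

$8,933.67

Monthly rate r = 26.9%/12 = 2.24167% = 0.0224167.
Each month: B ← B·(1+r) − $325.00.
Month 1: interest $205.67; balance after payment $9,055.67.
Month 2: interest $203.00; balance after payment $8,933.67.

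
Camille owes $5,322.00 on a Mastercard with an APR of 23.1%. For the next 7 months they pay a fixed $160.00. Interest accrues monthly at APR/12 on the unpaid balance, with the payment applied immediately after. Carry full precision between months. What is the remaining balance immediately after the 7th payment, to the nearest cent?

Monthly rate r = 23.1%/12 = 1.925% = 0.01925.
Each month: B ← B·(1+r) − $160.00.
Month 1: interest $102.45; balance after payment $5,264.45.
Month 2: interest $101.34; balance after payment $5,205.79.
Month 3: interest $100.21; balance after payment $5,146.00.
Month 4: interest $99.06; balance after payment $5,085.06.
Month 5: interest $97.89; balance after payment $5,022.95.
Month 6: interest $96.69; balance after payment $4,959.64.
Month 7: interest $95.47; balance after payment $4,895.11.

$4,895.11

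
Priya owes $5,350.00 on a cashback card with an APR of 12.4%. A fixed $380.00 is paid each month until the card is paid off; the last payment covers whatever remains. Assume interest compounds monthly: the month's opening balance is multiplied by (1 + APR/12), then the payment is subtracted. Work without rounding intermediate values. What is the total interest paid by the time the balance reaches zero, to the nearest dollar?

$462

Monthly rate r = 12.4%/12 = 1.03333% = 0.0103333.
Payoff takes n = ⌈−ln(1 − rB₀/P)/ln(1+r)⌉ = ⌈15.293⌉ = 16 payments; the last is $111.80.
Total paid = 15·$380.00 + $111.80 = $5,811.80.
Total interest = total paid − principal = $5,811.80 − $5,350.00 = $461.80.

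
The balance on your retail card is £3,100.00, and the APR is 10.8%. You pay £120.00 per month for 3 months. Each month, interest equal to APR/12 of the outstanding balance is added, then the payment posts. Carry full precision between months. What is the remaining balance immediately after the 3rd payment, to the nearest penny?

£2,821.21

Monthly rate r = 10.8%/12 = 0.9% = 0.009.
Each month: B ← B·(1+r) − £120.00.
Month 1: interest £27.90; balance after payment £3,007.90.
Month 2: interest £27.07; balance after payment £2,914.97.
Month 3: interest £26.23; balance after payment £2,821.21.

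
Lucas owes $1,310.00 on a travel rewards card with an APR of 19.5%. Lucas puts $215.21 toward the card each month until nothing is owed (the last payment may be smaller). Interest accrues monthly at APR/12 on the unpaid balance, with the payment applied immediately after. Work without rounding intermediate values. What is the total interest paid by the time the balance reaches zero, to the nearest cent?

Monthly rate r = 19.5%/12 = 1.625% = 0.01625.
Payoff takes n = ⌈−ln(1 − rB₀/P)/ln(1+r)⌉ = ⌈6.462⌉ = 7 payments; the last is $99.75.
Total paid = 6·$215.21 + $99.75 = $1,391.01.
Total interest = total paid − principal = $1,391.01 − $1,310.00 = $81.01.

$81.01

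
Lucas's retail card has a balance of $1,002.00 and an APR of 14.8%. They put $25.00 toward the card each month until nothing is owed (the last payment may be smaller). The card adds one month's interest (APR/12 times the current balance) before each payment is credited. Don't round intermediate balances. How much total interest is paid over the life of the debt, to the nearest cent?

Monthly rate r = 14.8%/12 = 1.23333% = 0.0123333.
Payoff takes n = ⌈−ln(1 − rB₀/P)/ln(1+r)⌉ = ⌈55.625⌉ = 56 payments; the last is $15.67.
Total paid = 55·$25.00 + $15.67 = $1,390.67.
Total interest = total paid − principal = $1,390.67 − $1,002.00 = $388.67.

$388.67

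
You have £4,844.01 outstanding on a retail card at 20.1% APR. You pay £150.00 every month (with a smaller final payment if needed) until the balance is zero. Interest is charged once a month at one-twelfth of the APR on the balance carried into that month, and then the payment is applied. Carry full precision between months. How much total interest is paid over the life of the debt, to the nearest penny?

£2,186.17

Monthly rate r = 20.1%/12 = 1.675% = 0.01675.
Payoff takes n = ⌈−ln(1 − rB₀/P)/ln(1+r)⌉ = ⌈46.867⌉ = 47 payments; the last is £130.18.
Total paid = 46·£150.00 + £130.18 = £7,030.18.
Total interest = total paid − principal = £7,030.18 − £4,844.01 = £2,186.17.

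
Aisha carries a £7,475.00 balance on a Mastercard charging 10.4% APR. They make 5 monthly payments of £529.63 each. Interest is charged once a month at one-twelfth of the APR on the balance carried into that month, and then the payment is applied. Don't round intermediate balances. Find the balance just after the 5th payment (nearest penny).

£5,110.13

Monthly rate r = 10.4%/12 = 0.866667% = 0.00866667.
Each month: B ← B·(1+r) − £529.63.
Month 1: interest £64.78; balance after payment £7,010.15.
Month 2: interest £60.75; balance after payment £6,541.28.
Month 3: interest £56.69; balance after payment £6,068.34.
Month 4: interest £52.59; balance after payment £5,591.30.
Month 5: interest £48.46; balance after payment £5,110.13.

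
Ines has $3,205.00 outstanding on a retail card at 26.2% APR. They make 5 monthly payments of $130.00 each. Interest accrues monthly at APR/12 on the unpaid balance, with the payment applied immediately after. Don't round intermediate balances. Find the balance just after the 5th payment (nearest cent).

$2,891.48

Monthly rate r = 26.2%/12 = 2.18333% = 0.0218333.
Each month: B ← B·(1+r) − $130.00.
Month 1: interest $69.98; balance after payment $3,144.98.
Month 2: interest $68.67; balance after payment $3,083.64.
Month 3: interest $67.33; balance after payment $3,020.97.
Month 4: interest $65.96; balance after payment $2,956.93.
Month 5: interest $64.56; balance after payment $2,891.48.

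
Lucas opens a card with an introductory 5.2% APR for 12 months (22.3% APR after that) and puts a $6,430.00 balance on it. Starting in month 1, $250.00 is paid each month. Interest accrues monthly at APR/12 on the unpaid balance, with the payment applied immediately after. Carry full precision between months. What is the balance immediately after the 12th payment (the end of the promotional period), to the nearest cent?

Promo months 1–12 at r₀ = 5.2%/12 = 0.00433333; months 13+ at r₁ = 22.3%/12 = 0.0185833.
After month 12: iterate B ← B·(1+r₀) − $250.00 for 12 months → $3,699.90.

$3,699.90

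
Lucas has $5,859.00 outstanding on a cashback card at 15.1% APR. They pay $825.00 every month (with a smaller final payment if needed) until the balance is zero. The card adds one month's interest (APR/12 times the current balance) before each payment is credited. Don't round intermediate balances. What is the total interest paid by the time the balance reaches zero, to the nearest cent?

$318.34

Monthly rate r = 15.1%/12 = 1.25833% = 0.0125833.
Payoff takes n = ⌈−ln(1 − rB₀/P)/ln(1+r)⌉ = ⌈7.486⌉ = 8 payments; the last is $402.34.
Total paid = 7·$825.00 + $402.34 = $6,177.34.
Total interest = total paid − principal = $6,177.34 − $5,859.00 = $318.34.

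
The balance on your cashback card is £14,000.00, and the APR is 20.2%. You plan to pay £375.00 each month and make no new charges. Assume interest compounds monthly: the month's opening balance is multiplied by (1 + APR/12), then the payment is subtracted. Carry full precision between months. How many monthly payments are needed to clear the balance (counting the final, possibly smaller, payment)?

60 months

Monthly rate r = 20.2%/12 = 1.68333% = 0.0168333.
Recurrence: B ← B·(1+r) − £375.00.
Month 1: interest £235.67; balance after payment £13,860.67.
Month 2: interest £233.32; balance after payment £13,718.99.
Closed form: n = −ln(1 − rB₀/P)/ln(1+r) = −ln(0.37156)/ln(1.01683) ≈ 59.309, so the balance reaches zero during payment 60.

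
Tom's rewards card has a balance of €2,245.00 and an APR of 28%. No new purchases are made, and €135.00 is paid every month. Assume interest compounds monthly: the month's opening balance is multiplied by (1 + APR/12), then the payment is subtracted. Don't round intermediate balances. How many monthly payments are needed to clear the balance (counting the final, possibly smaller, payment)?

Monthly rate r = 28%/12 = 2.33333% = 0.0233333.
Recurrence: B ← B·(1+r) − €135.00.
Month 1: interest €52.38; balance after payment €2,162.38.
Month 2: interest €50.46; balance after payment €2,077.84.
Closed form: n = −ln(1 − rB₀/P)/ln(1+r) = −ln(0.61198)/ln(1.02333) ≈ 21.290, so the balance reaches zero during payment 22.

22 payments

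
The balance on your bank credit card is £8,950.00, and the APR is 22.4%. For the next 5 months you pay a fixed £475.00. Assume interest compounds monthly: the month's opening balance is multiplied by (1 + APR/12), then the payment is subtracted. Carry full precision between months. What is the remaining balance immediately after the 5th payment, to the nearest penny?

Monthly rate r = 22.4%/12 = 1.86667% = 0.0186667.
Each month: B ← B·(1+r) − £475.00.
Month 1: interest £167.07; balance after payment £8,642.07.
Month 2: interest £161.32; balance after payment £8,328.39.
Month 3: interest £155.46; balance after payment £8,008.85.
Month 4: interest £149.50; balance after payment £7,683.35.
Month 5: interest £143.42; balance after payment £7,351.77.

£7,351.77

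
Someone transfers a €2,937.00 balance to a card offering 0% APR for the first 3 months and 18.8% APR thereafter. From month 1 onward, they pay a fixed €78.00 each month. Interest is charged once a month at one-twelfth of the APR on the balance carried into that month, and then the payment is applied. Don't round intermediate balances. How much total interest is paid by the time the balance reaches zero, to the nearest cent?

Promo months 1–3 at r₀ = 0%/12 = 0; months 4+ at r₁ = 18.8%/12 = 0.0156667.
After month 3 (no interest yet): B = €2,937.00 − 3·€78.00 = €2,703.00.
Then at r₁ with €78.00/mo: n₂ = −ln(1 − r₁·B/P)/ln(1+r₁) ≈ 50.36 → 51 more payments.
Total paid = 53·€78.00 + €28.31 = €4,162.31; interest = €4,162.31 − €2,937.00 = €1,225.31.

€1,225.31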